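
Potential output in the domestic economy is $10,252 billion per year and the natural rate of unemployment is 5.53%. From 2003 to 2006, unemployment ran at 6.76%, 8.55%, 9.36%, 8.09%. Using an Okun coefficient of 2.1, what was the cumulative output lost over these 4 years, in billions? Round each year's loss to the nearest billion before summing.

Year 2003: gap = -2.1 × (6.76 - 5.53) = -2.583%, loss ≈ 10252 × 2.583/100 ≈ 265.
Year 2004: gap = -2.1 × (8.55 - 5.53) = -6.342%, loss ≈ 10252 × 6.342/100 ≈ 650.
Year 2005: gap = -2.1 × (9.36 - 5.53) = -8.043%, loss ≈ 10252 × 8.043/100 ≈ 825.
Year 2006: gap = -2.1 × (8.09 - 5.53) = -5.376%, loss ≈ 10252 × 5.376/100 ≈ 551.
Total lost output = 265 + 650 + 825 + 551 = 2291 billion.

$2,291 billion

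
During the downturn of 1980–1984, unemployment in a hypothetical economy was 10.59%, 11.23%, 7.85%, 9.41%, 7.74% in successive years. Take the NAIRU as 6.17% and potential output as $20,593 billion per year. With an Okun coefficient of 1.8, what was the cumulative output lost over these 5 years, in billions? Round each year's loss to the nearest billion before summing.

$5,920 billion

Year 1980: gap = -1.8 × (10.59 - 6.17) = -7.956%, loss ≈ 20593 × 7.956/100 ≈ 1638.
Year 1981: gap = -1.8 × (11.23 - 6.17) = -9.108%, loss ≈ 20593 × 9.108/100 ≈ 1876.
Year 1982: gap = -1.8 × (7.85 - 6.17) = -3.024%, loss ≈ 20593 × 3.024/100 ≈ 623.
Year 1983: gap = -1.8 × (9.41 - 6.17) = -5.832%, loss ≈ 20593 × 5.832/100 ≈ 1201.
Year 1984: gap = -1.8 × (7.74 - 6.17) = -2.826%, loss ≈ 20593 × 2.826/100 ≈ 582.
Total lost output = 1638 + 1876 + 623 + 1201 + 582 = 5920 billion.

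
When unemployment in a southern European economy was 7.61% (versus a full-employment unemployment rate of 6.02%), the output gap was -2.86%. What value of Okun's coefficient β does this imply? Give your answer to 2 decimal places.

Okun's law: output gap = -β × (u - u*).
-2.86 = -β × (7.61 - 6.02) = -β × 1.59, so β = 2.86/1.59 = 1.80.

β ≈ 1.80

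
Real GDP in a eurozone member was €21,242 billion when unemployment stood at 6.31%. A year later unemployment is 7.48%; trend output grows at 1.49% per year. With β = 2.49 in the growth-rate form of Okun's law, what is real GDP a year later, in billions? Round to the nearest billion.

€20,940 billion

Δu = 7.48 - 6.31 = 1.17 points.
Okun's law (growth form): g_Y = g_Y* - β × Δu = 1.49 - 2.49 × (1.17) = 1.49 - 2.9133 = -1.4233%.
Real GDP in the next year = 21242 × (1 - 1.4233/100) = 21242 × 0.985767 ≈ 20940 billion.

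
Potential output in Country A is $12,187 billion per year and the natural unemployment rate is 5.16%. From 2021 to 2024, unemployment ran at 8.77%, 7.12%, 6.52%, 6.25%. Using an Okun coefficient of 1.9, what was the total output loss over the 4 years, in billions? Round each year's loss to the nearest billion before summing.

$1,857 billion

Year 2021: gap = -1.9 × (8.77 - 5.16) = -6.859%, loss ≈ 12187 × 6.859/100 ≈ 836.
Year 2022: gap = -1.9 × (7.12 - 5.16) = -3.724%, loss ≈ 12187 × 3.724/100 ≈ 454.
Year 2023: gap = -1.9 × (6.52 - 5.16) = -2.584%, loss ≈ 12187 × 2.584/100 ≈ 315.
Year 2024: gap = -1.9 × (6.25 - 5.16) = -2.071%, loss ≈ 12187 × 2.071/100 ≈ 252.
Total lost output = 836 + 454 + 315 + 252 = 1857 billion.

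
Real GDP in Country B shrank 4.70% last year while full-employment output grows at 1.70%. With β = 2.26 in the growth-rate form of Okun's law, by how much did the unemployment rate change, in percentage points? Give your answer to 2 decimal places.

Growth-rate Okun's law: g_Y = g_Y* - β × Δu, so Δu = (g_Y* - g_Y)/β.
Δu = (1.7 + 4.7)/2.26 = 6.4/2.26 = 2.83 percentage points.

2.83 percentage points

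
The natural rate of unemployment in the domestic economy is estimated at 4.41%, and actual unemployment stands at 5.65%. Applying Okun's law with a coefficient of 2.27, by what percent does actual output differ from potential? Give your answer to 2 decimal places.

-2.81%

The unemployment gap is 5.65 - 4.41 = 1.24 percentage points.
Okun's law gives an output gap of -2.27 × 1.24 = -2.8148%, i.e. 2.81% below potential.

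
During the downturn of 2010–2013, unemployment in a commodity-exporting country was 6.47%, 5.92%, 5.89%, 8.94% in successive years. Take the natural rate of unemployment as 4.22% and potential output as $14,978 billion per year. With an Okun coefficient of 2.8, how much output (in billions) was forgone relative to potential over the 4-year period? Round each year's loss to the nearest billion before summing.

Year 2010: gap = -2.8 × (6.47 - 4.22) = -6.3%, loss ≈ 14978 × 6.3/100 ≈ 944.
Year 2011: gap = -2.8 × (5.92 - 4.22) = -4.76%, loss ≈ 14978 × 4.76/100 ≈ 713.
Year 2012: gap = -2.8 × (5.89 - 4.22) = -4.676%, loss ≈ 14978 × 4.676/100 ≈ 700.
Year 2013: gap = -2.8 × (8.94 - 4.22) = -13.216%, loss ≈ 14978 × 13.216/100 ≈ 1979.
Total lost output = 944 + 713 + 700 + 1979 = 4336 billion.

$4,336 billion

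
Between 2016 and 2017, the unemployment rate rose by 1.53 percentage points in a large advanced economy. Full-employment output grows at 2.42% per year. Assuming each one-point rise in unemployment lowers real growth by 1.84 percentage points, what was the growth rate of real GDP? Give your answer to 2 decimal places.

Growth-rate Okun's law: g_Y = g_Y* - β × Δu.
g_Y = 2.42 - 1.84 × (1.53) = 2.42 - 2.8152 = -0.3952%, i.e. -0.40% to 2 d.p.

-0.40%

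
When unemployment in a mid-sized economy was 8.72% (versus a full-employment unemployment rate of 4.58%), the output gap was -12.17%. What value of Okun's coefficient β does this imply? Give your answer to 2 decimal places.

Okun's law: output gap = -β × (u - u*).
-12.17 = -β × (8.72 - 4.58) = -β × 4.14, so β = 12.17/4.14 = 2.94.

β ≈ 2.94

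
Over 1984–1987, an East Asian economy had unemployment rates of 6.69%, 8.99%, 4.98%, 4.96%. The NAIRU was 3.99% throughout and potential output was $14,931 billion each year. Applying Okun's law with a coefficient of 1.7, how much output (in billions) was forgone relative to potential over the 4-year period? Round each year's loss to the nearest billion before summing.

Year 1984: gap = -1.7 × (6.69 - 3.99) = -4.59%, loss ≈ 14931 × 4.59/100 ≈ 685.
Year 1985: gap = -1.7 × (8.99 - 3.99) = -8.5%, loss ≈ 14931 × 8.5/100 ≈ 1269.
Year 1986: gap = -1.7 × (4.98 - 3.99) = -1.683%, loss ≈ 14931 × 1.683/100 ≈ 251.
Year 1987: gap = -1.7 × (4.96 - 3.99) = -1.649%, loss ≈ 14931 × 1.649/100 ≈ 246.
Total lost output = 685 + 1269 + 251 + 246 = 2451 billion.

$2,451 billion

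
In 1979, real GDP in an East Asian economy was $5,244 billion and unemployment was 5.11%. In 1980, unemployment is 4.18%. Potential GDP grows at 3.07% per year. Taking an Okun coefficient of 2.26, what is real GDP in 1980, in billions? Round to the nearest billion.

Δu = 4.18 - 5.11 = -0.93 points.
Okun's law (growth form): g_Y = g_Y* - β × Δu = 3.07 - 2.26 × (-0.93) = 3.07 + 2.1018 = 5.1718%.
Real GDP in the next year = 5244 × (1 + 5.1718/100) = 5244 × 1.051718 ≈ 5515 billion.

$5,515 billion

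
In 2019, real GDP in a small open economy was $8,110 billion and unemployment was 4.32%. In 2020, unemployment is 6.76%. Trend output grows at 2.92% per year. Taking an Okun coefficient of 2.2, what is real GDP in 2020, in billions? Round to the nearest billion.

$7,911 billion

Δu = 6.76 - 4.32 = 2.44 points.
Okun's law (growth form): g_Y = g_Y* - β × Δu = 2.92 - 2.2 × (2.44) = 2.92 - 5.368 = -2.448%.
Real GDP in the next year = 8110 × (1 - 2.448/100) = 8110 × 0.97552 ≈ 7911 billion.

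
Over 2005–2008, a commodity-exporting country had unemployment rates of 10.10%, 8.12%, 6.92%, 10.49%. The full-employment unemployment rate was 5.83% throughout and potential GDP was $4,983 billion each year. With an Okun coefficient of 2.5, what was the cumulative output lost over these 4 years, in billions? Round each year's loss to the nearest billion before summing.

$1,534 billion

Year 2005: gap = -2.5 × (10.1 - 5.83) = -10.675%, loss ≈ 4983 × 10.675/100 ≈ 532.
Year 2006: gap = -2.5 × (8.12 - 5.83) = -5.725%, loss ≈ 4983 × 5.725/100 ≈ 285.
Year 2007: gap = -2.5 × (6.92 - 5.83) = -2.725%, loss ≈ 4983 × 2.725/100 ≈ 136.
Year 2008: gap = -2.5 × (10.49 - 5.83) = -11.65%, loss ≈ 4983 × 11.65/100 ≈ 581.
Total lost output = 532 + 285 + 136 + 581 = 1534 billion.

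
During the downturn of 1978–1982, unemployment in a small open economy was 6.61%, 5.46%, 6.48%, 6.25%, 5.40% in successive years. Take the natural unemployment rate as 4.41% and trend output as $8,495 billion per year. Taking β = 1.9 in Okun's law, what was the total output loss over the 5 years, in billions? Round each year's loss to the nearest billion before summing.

Year 1978: gap = -1.9 × (6.61 - 4.41) = -4.18%, loss ≈ 8495 × 4.18/100 ≈ 355.
Year 1979: gap = -1.9 × (5.46 - 4.41) = -1.995%, loss ≈ 8495 × 1.995/100 ≈ 169.
Year 1980: gap = -1.9 × (6.48 - 4.41) = -3.933%, loss ≈ 8495 × 3.933/100 ≈ 334.
Year 1981: gap = -1.9 × (6.25 - 4.41) = -3.496%, loss ≈ 8495 × 3.496/100 ≈ 297.
Year 1982: gap = -1.9 × (5.4 - 4.41) = -1.881%, loss ≈ 8495 × 1.881/100 ≈ 160.
Total lost output = 355 + 169 + 334 + 297 + 160 = 1315 billion.

$1,315 billion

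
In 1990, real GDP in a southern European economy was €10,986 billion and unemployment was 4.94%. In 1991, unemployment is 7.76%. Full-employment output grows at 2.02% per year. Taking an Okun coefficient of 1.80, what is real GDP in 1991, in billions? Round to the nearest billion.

Δu = 7.76 - 4.94 = 2.82 points.
Okun's law (growth form): g_Y = g_Y* - β × Δu = 2.02 - 1.80 × (2.82) = 2.02 - 5.076 = -3.056%.
Real GDP in the next year = 10986 × (1 - 3.056/100) = 10986 × 0.96944 ≈ 10650 billion.

€10,650 billion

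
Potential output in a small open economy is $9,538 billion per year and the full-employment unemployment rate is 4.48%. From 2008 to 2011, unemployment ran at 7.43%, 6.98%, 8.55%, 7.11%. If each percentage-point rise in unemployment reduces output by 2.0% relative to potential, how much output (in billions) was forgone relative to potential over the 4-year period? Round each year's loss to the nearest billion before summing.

Year 2008: gap = -2.0 × (7.43 - 4.48) = -5.9%, loss ≈ 9538 × 5.9/100 ≈ 563.
Year 2009: gap = -2.0 × (6.98 - 4.48) = -5%, loss ≈ 9538 × 5/100 ≈ 477.
Year 2010: gap = -2.0 × (8.55 - 4.48) = -8.14%, loss ≈ 9538 × 8.14/100 ≈ 776.
Year 2011: gap = -2.0 × (7.11 - 4.48) = -5.26%, loss ≈ 9538 × 5.26/100 ≈ 502.
Total lost output = 563 + 477 + 776 + 502 = 2318 billion.

$2,318 billion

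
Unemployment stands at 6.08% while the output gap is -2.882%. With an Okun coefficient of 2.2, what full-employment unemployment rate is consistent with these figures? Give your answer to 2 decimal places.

4.77%

From Okun's law, u - u* = -(output gap)/β = -(-2.882)/2.2 = 1.31 points.
So u* = 6.08 - 1.31 = 4.77%.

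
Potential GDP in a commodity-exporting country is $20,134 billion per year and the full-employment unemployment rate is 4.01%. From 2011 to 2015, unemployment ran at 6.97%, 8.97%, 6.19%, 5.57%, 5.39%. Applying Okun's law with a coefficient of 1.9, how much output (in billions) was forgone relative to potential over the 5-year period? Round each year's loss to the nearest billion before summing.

Year 2011: gap = -1.9 × (6.97 - 4.01) = -5.624%, loss ≈ 20134 × 5.624/100 ≈ 1132.
Year 2012: gap = -1.9 × (8.97 - 4.01) = -9.424%, loss ≈ 20134 × 9.424/100 ≈ 1897.
Year 2013: gap = -1.9 × (6.19 - 4.01) = -4.142%, loss ≈ 20134 × 4.142/100 ≈ 834.
Year 2014: gap = -1.9 × (5.57 - 4.01) = -2.964%, loss ≈ 20134 × 2.964/100 ≈ 597.
Year 2015: gap = -1.9 × (5.39 - 4.01) = -2.622%, loss ≈ 20134 × 2.622/100 ≈ 528.
Total lost output = 1132 + 1897 + 834 + 597 + 528 = 4988 billion.

$4,988 billion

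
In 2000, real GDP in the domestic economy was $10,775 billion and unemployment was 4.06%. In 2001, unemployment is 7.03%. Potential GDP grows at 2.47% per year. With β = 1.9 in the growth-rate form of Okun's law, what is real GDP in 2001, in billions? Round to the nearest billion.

$10,433 billion

Δu = 7.03 - 4.06 = 2.97 points.
Okun's law (growth form): g_Y = g_Y* - β × Δu = 2.47 - 1.9 × (2.97) = 2.47 - 5.643 = -3.173%.
Real GDP in the next year = 10775 × (1 - 3.173/100) = 10775 × 0.96827 ≈ 10433 billion.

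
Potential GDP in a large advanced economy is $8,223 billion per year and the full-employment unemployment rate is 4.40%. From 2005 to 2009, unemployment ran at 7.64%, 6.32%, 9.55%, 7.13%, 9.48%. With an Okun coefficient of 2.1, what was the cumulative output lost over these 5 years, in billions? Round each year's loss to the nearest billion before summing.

$3,128 billion

Year 2005: gap = -2.1 × (7.64 - 4.4) = -6.804%, loss ≈ 8223 × 6.804/100 ≈ 559.
Year 2006: gap = -2.1 × (6.32 - 4.4) = -4.032%, loss ≈ 8223 × 4.032/100 ≈ 332.
Year 2007: gap = -2.1 × (9.55 - 4.4) = -10.815%, loss ≈ 8223 × 10.815/100 ≈ 889.
Year 2008: gap = -2.1 × (7.13 - 4.4) = -5.733%, loss ≈ 8223 × 5.733/100 ≈ 471.
Year 2009: gap = -2.1 × (9.48 - 4.4) = -10.668%, loss ≈ 8223 × 10.668/100 ≈ 877.
Total lost output = 559 + 332 + 889 + 471 + 877 = 3128 billion.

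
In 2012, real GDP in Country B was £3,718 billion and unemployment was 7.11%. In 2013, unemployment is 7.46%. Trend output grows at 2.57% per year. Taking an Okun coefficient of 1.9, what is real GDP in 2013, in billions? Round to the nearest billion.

Δu = 7.46 - 7.11 = 0.35 points.
Okun's law (growth form): g_Y = g_Y* - β × Δu = 2.57 - 1.9 × (0.35) = 2.57 - 0.665 = 1.905%.
Real GDP in the next year = 3718 × (1 + 1.905/100) = 3718 × 1.01905 ≈ 3789 billion.

£3,789 billion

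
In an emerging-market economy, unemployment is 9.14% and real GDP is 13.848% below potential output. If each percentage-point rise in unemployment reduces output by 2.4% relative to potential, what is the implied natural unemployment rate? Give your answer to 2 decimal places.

From Okun's law, u - u* = -(output gap)/β = -(-13.848)/2.4 = 5.77 points.
So u* = 9.14 - 5.77 = 3.37%.

3.37%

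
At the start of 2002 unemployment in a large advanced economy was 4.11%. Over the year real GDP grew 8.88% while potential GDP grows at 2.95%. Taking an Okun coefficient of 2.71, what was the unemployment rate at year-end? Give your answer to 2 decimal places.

1.92%

Growth-rate Okun's law: g_Y = g_Y* - β × Δu, so Δu = (g_Y* - g_Y)/β.
Δu = (2.95 - 8.88)/2.71 = -5.93/2.71 = -2.19 percentage points.
Year-end unemployment = 4.11 - 2.19 = 1.92%.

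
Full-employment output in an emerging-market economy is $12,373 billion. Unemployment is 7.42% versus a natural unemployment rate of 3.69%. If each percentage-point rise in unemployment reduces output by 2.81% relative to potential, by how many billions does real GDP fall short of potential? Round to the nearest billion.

$1,297 billion

Output gap = -2.81 × (7.42 - 3.69) = -2.81 × 3.73 = -10.4813%.
Actual GDP ≈ 12373 × 0.895187 ≈ 11076 billion, so the shortfall is 12373 - 11076 = 1297 billion.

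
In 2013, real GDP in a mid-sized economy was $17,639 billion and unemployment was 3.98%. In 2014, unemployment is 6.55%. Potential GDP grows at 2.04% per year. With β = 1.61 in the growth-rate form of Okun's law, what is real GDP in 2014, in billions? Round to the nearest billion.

$17,269 billion

Δu = 6.55 - 3.98 = 2.57 points.
Okun's law (growth form): g_Y = g_Y* - β × Δu = 2.04 - 1.61 × (2.57) = 2.04 - 4.1377 = -2.0977%.
Real GDP in the next year = 17639 × (1 - 2.0977/100) = 17639 × 0.979023 ≈ 17269 billion.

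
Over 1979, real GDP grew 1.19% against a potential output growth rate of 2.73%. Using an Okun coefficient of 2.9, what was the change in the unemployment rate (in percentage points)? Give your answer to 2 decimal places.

0.53 percentage points

Growth-rate Okun's law: g_Y = g_Y* - β × Δu, so Δu = (g_Y* - g_Y)/β.
Δu = (2.73 - 1.19)/2.9 = 1.54/2.9 = 0.53 percentage points.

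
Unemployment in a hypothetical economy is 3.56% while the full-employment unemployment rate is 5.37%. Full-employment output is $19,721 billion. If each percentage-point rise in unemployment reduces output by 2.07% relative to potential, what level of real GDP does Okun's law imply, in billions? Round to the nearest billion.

Unemployment gap = 3.56 - 5.37 = -1.81 points, so the output gap is -2.07 × (-1.81) = 3.7467%.
Actual GDP = 19721 × (1 + 3.7467/100) = 19721 × 1.037467 ≈ 20460 billion.

$20,460 billion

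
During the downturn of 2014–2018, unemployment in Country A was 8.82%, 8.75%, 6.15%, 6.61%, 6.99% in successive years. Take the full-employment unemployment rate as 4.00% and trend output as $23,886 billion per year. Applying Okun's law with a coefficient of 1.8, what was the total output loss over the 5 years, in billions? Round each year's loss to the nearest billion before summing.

$7,446 billion

Year 2014: gap = -1.8 × (8.82 - 4) = -8.676%, loss ≈ 23886 × 8.676/100 ≈ 2072.
Year 2015: gap = -1.8 × (8.75 - 4) = -8.55%, loss ≈ 23886 × 8.55/100 ≈ 2042.
Year 2016: gap = -1.8 × (6.15 - 4) = -3.87%, loss ≈ 23886 × 3.87/100 ≈ 924.
Year 2017: gap = -1.8 × (6.61 - 4) = -4.698%, loss ≈ 23886 × 4.698/100 ≈ 1122.
Year 2018: gap = -1.8 × (6.99 - 4) = -5.382%, loss ≈ 23886 × 5.382/100 ≈ 1286.
Total lost output = 2072 + 2042 + 924 + 1122 + 1286 = 7446 billion.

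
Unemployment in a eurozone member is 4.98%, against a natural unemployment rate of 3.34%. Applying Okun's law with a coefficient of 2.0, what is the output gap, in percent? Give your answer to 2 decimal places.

The unemployment gap is 4.98 - 3.34 = 1.64 percentage points.
Okun's law gives an output gap of -2 × 1.64 = -3.28%, i.e. 3.28% below potential.

-3.28%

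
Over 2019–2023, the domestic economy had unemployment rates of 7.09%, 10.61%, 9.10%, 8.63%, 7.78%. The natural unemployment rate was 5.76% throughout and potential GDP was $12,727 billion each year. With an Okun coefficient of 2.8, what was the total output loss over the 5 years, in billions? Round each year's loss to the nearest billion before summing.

$5,135 billion

Year 2019: gap = -2.8 × (7.09 - 5.76) = -3.724%, loss ≈ 12727 × 3.724/100 ≈ 474.
Year 2020: gap = -2.8 × (10.61 - 5.76) = -13.58%, loss ≈ 12727 × 13.58/100 ≈ 1728.
Year 2021: gap = -2.8 × (9.1 - 5.76) = -9.352%, loss ≈ 12727 × 9.352/100 ≈ 1190.
Year 2022: gap = -2.8 × (8.63 - 5.76) = -8.036%, loss ≈ 12727 × 8.036/100 ≈ 1023.
Year 2023: gap = -2.8 × (7.78 - 5.76) = -5.656%, loss ≈ 12727 × 5.656/100 ≈ 720.
Total lost output = 474 + 1728 + 1190 + 1023 + 720 = 5135 billion.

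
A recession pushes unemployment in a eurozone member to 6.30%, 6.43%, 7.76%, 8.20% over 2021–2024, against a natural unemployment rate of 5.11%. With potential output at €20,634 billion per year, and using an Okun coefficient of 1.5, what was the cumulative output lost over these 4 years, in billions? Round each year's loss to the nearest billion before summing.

Year 2021: gap = -1.5 × (6.3 - 5.11) = -1.785%, loss ≈ 20634 × 1.785/100 ≈ 368.
Year 2022: gap = -1.5 × (6.43 - 5.11) = -1.98%, loss ≈ 20634 × 1.98/100 ≈ 409.
Year 2023: gap = -1.5 × (7.76 - 5.11) = -3.975%, loss ≈ 20634 × 3.975/100 ≈ 820.
Year 2024: gap = -1.5 × (8.2 - 5.11) = -4.635%, loss ≈ 20634 × 4.635/100 ≈ 956.
Total lost output = 368 + 409 + 820 + 956 = 2553 billion.

€2,553 billion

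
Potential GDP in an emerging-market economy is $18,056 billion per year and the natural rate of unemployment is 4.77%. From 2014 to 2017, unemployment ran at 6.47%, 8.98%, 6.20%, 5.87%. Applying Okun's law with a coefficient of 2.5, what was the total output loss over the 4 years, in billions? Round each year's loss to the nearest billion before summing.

Year 2014: gap = -2.5 × (6.47 - 4.77) = -4.25%, loss ≈ 18056 × 4.25/100 ≈ 767.
Year 2015: gap = -2.5 × (8.98 - 4.77) = -10.525%, loss ≈ 18056 × 10.525/100 ≈ 1900.
Year 2016: gap = -2.5 × (6.2 - 4.77) = -3.575%, loss ≈ 18056 × 3.575/100 ≈ 646.
Year 2017: gap = -2.5 × (5.87 - 4.77) = -2.75%, loss ≈ 18056 × 2.75/100 ≈ 497.
Total lost output = 767 + 1900 + 646 + 497 = 3810 billion.

$3,810 billion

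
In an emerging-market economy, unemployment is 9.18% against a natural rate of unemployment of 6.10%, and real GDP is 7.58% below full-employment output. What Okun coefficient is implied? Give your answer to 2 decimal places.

β ≈ 2.46

Okun's law: output gap = -β × (u - u*).
-7.58 = -β × (9.18 - 6.1) = -β × 3.08, so β = 7.58/3.08 = 2.46.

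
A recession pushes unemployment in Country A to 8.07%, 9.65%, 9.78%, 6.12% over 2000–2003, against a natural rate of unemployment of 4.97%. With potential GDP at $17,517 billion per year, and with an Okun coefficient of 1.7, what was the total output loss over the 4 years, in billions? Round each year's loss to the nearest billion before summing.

$4,091 billion

Year 2000: gap = -1.7 × (8.07 - 4.97) = -5.27%, loss ≈ 17517 × 5.27/100 ≈ 923.
Year 2001: gap = -1.7 × (9.65 - 4.97) = -7.956%, loss ≈ 17517 × 7.956/100 ≈ 1394.
Year 2002: gap = -1.7 × (9.78 - 4.97) = -8.177%, loss ≈ 17517 × 8.177/100 ≈ 1432.
Year 2003: gap = -1.7 × (6.12 - 4.97) = -1.955%, loss ≈ 17517 × 1.955/100 ≈ 342.
Total lost output = 923 + 1394 + 1432 + 342 = 4091 billion.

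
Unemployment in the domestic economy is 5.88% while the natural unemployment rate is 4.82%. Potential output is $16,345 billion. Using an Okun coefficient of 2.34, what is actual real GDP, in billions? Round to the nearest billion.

Unemployment gap = 5.88 - 4.82 = 1.06 points, so the output gap is -2.34 × 1.06 = -2.4804%.
Actual GDP = 16345 × (1 - 2.4804/100) = 16345 × 0.975196 ≈ 15940 billion.

$15,940 billion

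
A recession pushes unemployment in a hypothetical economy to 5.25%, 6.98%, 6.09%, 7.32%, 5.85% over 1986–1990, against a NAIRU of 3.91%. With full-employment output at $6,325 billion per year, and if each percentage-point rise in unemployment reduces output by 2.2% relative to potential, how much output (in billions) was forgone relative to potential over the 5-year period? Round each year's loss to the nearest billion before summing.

$1,661 billion

Year 1986: gap = -2.2 × (5.25 - 3.91) = -2.948%, loss ≈ 6325 × 2.948/100 ≈ 186.
Year 1987: gap = -2.2 × (6.98 - 3.91) = -6.754%, loss ≈ 6325 × 6.754/100 ≈ 427.
Year 1988: gap = -2.2 × (6.09 - 3.91) = -4.796%, loss ≈ 6325 × 4.796/100 ≈ 303.
Year 1989: gap = -2.2 × (7.32 - 3.91) = -7.502%, loss ≈ 6325 × 7.502/100 ≈ 475.
Year 1990: gap = -2.2 × (5.85 - 3.91) = -4.268%, loss ≈ 6325 × 4.268/100 ≈ 270.
Total lost output = 186 + 427 + 303 + 475 + 270 = 1661 billion.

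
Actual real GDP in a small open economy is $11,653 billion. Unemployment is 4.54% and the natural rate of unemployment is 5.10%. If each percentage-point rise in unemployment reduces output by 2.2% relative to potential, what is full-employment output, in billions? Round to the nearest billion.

Unemployment gap = 4.54 - 5.1 = -0.56 points, so output gap = -2.2 × (-0.56) = 1.232%.
Since Y = Y* × (1 + gap/100), Y* = 11653/1.01232 ≈ 11511 billion.

$11,511 billion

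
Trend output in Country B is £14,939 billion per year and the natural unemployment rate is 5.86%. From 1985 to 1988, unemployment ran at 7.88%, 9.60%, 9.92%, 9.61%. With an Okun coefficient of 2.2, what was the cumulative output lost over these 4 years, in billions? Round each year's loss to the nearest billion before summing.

£4,459 billion

Year 1985: gap = -2.2 × (7.88 - 5.86) = -4.444%, loss ≈ 14939 × 4.444/100 ≈ 664.
Year 1986: gap = -2.2 × (9.6 - 5.86) = -8.228%, loss ≈ 14939 × 8.228/100 ≈ 1229.
Year 1987: gap = -2.2 × (9.92 - 5.86) = -8.932%, loss ≈ 14939 × 8.932/100 ≈ 1334.
Year 1988: gap = -2.2 × (9.61 - 5.86) = -8.25%, loss ≈ 14939 × 8.25/100 ≈ 1232.
Total lost output = 664 + 1229 + 1334 + 1232 = 4459 billion.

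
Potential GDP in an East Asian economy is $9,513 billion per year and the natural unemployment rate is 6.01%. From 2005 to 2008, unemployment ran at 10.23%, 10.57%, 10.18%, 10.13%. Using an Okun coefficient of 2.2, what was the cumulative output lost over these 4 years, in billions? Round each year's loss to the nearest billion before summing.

$3,572 billion

Year 2005: gap = -2.2 × (10.23 - 6.01) = -9.284%, loss ≈ 9513 × 9.284/100 ≈ 883.
Year 2006: gap = -2.2 × (10.57 - 6.01) = -10.032%, loss ≈ 9513 × 10.032/100 ≈ 954.
Year 2007: gap = -2.2 × (10.18 - 6.01) = -9.174%, loss ≈ 9513 × 9.174/100 ≈ 873.
Year 2008: gap = -2.2 × (10.13 - 6.01) = -9.064%, loss ≈ 9513 × 9.064/100 ≈ 862.
Total lost output = 883 + 954 + 873 + 862 = 3572 billion.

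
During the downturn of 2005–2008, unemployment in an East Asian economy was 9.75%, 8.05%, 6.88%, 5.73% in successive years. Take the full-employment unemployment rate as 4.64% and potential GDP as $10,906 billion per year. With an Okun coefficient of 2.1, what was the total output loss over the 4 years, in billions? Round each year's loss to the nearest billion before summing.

$2,714 billion

Year 2005: gap = -2.1 × (9.75 - 4.64) = -10.731%, loss ≈ 10906 × 10.731/100 ≈ 1170.
Year 2006: gap = -2.1 × (8.05 - 4.64) = -7.161%, loss ≈ 10906 × 7.161/100 ≈ 781.
Year 2007: gap = -2.1 × (6.88 - 4.64) = -4.704%, loss ≈ 10906 × 4.704/100 ≈ 513.
Year 2008: gap = -2.1 × (5.73 - 4.64) = -2.289%, loss ≈ 10906 × 2.289/100 ≈ 250.
Total lost output = 1170 + 781 + 513 + 250 = 2714 billion.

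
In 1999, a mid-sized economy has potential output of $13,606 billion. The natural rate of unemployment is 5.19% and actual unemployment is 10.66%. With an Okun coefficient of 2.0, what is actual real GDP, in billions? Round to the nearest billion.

Unemployment gap = 10.66 - 5.19 = 5.47 points, so the output gap is -2 × 5.47 = -10.94%.
Actual GDP = 13606 × (1 - 10.94/100) = 13606 × 0.8906 ≈ 12118 billion.

$12,118 billion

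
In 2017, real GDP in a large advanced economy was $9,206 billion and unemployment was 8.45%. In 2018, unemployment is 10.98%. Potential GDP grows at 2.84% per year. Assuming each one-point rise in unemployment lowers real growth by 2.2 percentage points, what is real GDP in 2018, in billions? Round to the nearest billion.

Δu = 10.98 - 8.45 = 2.53 points.
Okun's law (growth form): g_Y = g_Y* - β × Δu = 2.84 - 2.2 × (2.53) = 2.84 - 5.566 = -2.726%.
Real GDP in the next year = 9206 × (1 - 2.726/100) = 9206 × 0.97274 ≈ 8955 billion.

$8,955 billion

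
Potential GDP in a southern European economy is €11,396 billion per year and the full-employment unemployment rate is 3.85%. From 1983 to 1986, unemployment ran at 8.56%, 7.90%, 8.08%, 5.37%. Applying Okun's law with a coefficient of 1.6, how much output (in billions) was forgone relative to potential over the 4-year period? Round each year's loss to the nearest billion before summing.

€2,645 billion

Year 1983: gap = -1.6 × (8.56 - 3.85) = -7.536%, loss ≈ 11396 × 7.536/100 ≈ 859.
Year 1984: gap = -1.6 × (7.9 - 3.85) = -6.48%, loss ≈ 11396 × 6.48/100 ≈ 738.
Year 1985: gap = -1.6 × (8.08 - 3.85) = -6.768%, loss ≈ 11396 × 6.768/100 ≈ 771.
Year 1986: gap = -1.6 × (5.37 - 3.85) = -2.432%, loss ≈ 11396 × 2.432/100 ≈ 277.
Total lost output = 859 + 738 + 771 + 277 = 2645 billion.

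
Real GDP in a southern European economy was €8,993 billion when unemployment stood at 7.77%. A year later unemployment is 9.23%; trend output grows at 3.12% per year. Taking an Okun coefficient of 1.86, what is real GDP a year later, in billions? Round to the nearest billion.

Δu = 9.23 - 7.77 = 1.46 points.
Okun's law (growth form): g_Y = g_Y* - β × Δu = 3.12 - 1.86 × (1.46) = 3.12 - 2.7156 = 0.4044%.
Real GDP in the next year = 8993 × (1 + 0.4044/100) = 8993 × 1.004044 ≈ 9029 billion.

€9,029 billion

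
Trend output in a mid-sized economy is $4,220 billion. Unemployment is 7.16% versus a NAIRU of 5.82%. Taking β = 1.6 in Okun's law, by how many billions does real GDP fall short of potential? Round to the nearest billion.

$90 billion

Output gap = -1.6 × (7.16 - 5.82) = -1.6 × 1.34 = -2.144%.
Actual GDP ≈ 4220 × 0.97856 ≈ 4130 billion, so the shortfall is 4220 - 4130 = 90 billion.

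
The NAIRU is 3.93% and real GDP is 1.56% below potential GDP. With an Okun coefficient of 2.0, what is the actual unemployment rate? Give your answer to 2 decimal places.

4.71%

From Okun's law, u - u* = -(output gap)/β = -(-1.56)/2.0 = 0.78 points.
So u = 3.93 + 0.78 = 4.71%.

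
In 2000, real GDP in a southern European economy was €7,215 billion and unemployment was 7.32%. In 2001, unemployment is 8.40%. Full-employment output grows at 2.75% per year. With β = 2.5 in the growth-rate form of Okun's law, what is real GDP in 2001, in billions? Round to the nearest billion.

€7,219 billion

Δu = 8.4 - 7.32 = 1.08 points.
Okun's law (growth form): g_Y = g_Y* - β × Δu = 2.75 - 2.5 × (1.08) = 2.75 - 2.7 = 0.05%.
Real GDP in the next year = 7215 × (1 + 0.05/100) = 7215 × 1.0005 ≈ 7219 billion.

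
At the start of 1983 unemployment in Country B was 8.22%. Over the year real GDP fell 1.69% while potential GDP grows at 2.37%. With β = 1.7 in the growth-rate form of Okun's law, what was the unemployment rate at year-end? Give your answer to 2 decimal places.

Growth-rate Okun's law: g_Y = g_Y* - β × Δu, so Δu = (g_Y* - g_Y)/β.
Δu = (2.37 + 1.69)/1.7 = 4.06/1.7 = 2.39 percentage points.
Year-end unemployment = 8.22 + 2.39 = 10.61%.

10.61%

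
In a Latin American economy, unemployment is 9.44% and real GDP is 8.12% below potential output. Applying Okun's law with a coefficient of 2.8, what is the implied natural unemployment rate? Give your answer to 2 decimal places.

From Okun's law, u - u* = -(output gap)/β = -(-8.12)/2.8 = 2.9 points.
So u* = 9.44 - 2.9 = 6.54%.

6.54%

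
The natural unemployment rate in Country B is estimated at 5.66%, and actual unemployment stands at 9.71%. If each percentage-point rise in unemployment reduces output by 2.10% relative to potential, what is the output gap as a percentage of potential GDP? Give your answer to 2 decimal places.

-8.51%

The unemployment gap is 9.71 - 5.66 = 4.05 percentage points.
Okun's law gives an output gap of -2.1 × 4.05 = -8.505%, i.e. 8.51% below potential.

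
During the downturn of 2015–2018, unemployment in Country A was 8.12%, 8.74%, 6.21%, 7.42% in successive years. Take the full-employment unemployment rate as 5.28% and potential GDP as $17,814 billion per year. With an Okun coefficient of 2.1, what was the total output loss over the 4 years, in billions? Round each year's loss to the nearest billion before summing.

Year 2015: gap = -2.1 × (8.12 - 5.28) = -5.964%, loss ≈ 17814 × 5.964/100 ≈ 1062.
Year 2016: gap = -2.1 × (8.74 - 5.28) = -7.266%, loss ≈ 17814 × 7.266/100 ≈ 1294.
Year 2017: gap = -2.1 × (6.21 - 5.28) = -1.953%, loss ≈ 17814 × 1.953/100 ≈ 348.
Year 2018: gap = -2.1 × (7.42 - 5.28) = -4.494%, loss ≈ 17814 × 4.494/100 ≈ 801.
Total lost output = 1062 + 1294 + 348 + 801 = 3505 billion.

$3,505 billion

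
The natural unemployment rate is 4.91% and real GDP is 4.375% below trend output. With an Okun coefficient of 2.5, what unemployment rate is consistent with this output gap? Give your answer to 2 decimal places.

6.66%

From Okun's law, u - u* = -(output gap)/β = -(-4.375)/2.5 = 1.75 points.
So u = 4.91 + 1.75 = 6.66%.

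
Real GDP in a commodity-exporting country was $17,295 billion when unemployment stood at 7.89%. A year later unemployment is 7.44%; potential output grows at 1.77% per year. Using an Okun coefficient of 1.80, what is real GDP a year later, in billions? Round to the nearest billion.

$17,741 billion

Δu = 7.44 - 7.89 = -0.45 points.
Okun's law (growth form): g_Y = g_Y* - β × Δu = 1.77 - 1.80 × (-0.45) = 1.77 + 0.81 = 2.58%.
Real GDP in the next year = 17295 × (1 + 2.58/100) = 17295 × 1.0258 ≈ 17741 billion.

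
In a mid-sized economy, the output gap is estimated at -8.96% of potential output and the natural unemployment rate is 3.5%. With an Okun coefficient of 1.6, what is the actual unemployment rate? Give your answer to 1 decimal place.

From Okun's law, u - u* = -(output gap)/β = -(-8.96)/1.6 = 5.6 points.
So u = 3.5 + 5.6 = 9.1%.

9.1%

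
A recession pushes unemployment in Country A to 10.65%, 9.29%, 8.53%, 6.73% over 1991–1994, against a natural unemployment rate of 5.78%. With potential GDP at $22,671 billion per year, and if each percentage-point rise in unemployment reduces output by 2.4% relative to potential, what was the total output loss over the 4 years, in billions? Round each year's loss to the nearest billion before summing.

Year 1991: gap = -2.4 × (10.65 - 5.78) = -11.688%, loss ≈ 22671 × 11.688/100 ≈ 2650.
Year 1992: gap = -2.4 × (9.29 - 5.78) = -8.424%, loss ≈ 22671 × 8.424/100 ≈ 1910.
Year 1993: gap = -2.4 × (8.53 - 5.78) = -6.6%, loss ≈ 22671 × 6.6/100 ≈ 1496.
Year 1994: gap = -2.4 × (6.73 - 5.78) = -2.28%, loss ≈ 22671 × 2.28/100 ≈ 517.
Total lost output = 2650 + 1910 + 1496 + 517 = 6573 billion.

$6,573 billion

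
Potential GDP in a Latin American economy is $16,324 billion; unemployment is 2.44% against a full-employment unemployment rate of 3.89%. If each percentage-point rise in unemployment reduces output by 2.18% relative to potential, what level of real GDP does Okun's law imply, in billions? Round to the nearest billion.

$16,840 billion

Unemployment gap = 2.44 - 3.89 = -1.45 points, so the output gap is -2.18 × (-1.45) = 3.161%.
Actual GDP = 16324 × (1 + 3.161/100) = 16324 × 1.03161 ≈ 16840 billion.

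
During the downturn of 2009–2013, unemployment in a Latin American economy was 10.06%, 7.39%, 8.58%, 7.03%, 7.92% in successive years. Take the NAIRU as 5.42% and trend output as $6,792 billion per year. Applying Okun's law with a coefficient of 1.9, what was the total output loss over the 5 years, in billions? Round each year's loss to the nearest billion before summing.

$1,792 billion

Year 2009: gap = -1.9 × (10.06 - 5.42) = -8.816%, loss ≈ 6792 × 8.816/100 ≈ 599.
Year 2010: gap = -1.9 × (7.39 - 5.42) = -3.743%, loss ≈ 6792 × 3.743/100 ≈ 254.
Year 2011: gap = -1.9 × (8.58 - 5.42) = -6.004%, loss ≈ 6792 × 6.004/100 ≈ 408.
Year 2012: gap = -1.9 × (7.03 - 5.42) = -3.059%, loss ≈ 6792 × 3.059/100 ≈ 208.
Year 2013: gap = -1.9 × (7.92 - 5.42) = -4.75%, loss ≈ 6792 × 4.75/100 ≈ 323.
Total lost output = 599 + 254 + 408 + 208 + 323 = 1792 billion.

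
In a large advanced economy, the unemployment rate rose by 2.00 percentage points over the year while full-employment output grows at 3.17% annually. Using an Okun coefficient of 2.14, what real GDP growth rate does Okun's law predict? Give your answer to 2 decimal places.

Growth-rate Okun's law: g_Y = g_Y* - β × Δu.
g_Y = 3.17 - 2.14 × (2.00) = 3.17 - 4.28 = -1.11%, i.e. -1.11% to 2 d.p.

-1.11%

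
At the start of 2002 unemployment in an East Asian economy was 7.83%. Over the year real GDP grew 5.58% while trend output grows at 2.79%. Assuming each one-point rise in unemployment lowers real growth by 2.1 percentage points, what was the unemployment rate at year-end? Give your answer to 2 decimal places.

6.50%

Growth-rate Okun's law: g_Y = g_Y* - β × Δu, so Δu = (g_Y* - g_Y)/β.
Δu = (2.79 - 5.58)/2.1 = -2.79/2.1 = -1.33 percentage points.
Year-end unemployment = 7.83 - 1.33 = 6.50%.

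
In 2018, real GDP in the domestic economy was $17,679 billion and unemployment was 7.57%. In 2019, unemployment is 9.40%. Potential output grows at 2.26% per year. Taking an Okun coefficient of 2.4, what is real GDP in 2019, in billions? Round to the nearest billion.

Δu = 9.4 - 7.57 = 1.83 points.
Okun's law (growth form): g_Y = g_Y* - β × Δu = 2.26 - 2.4 × (1.83) = 2.26 - 4.392 = -2.132%.
Real GDP in the next year = 17679 × (1 - 2.132/100) = 17679 × 0.97868 ≈ 17302 billion.

$17,302 billion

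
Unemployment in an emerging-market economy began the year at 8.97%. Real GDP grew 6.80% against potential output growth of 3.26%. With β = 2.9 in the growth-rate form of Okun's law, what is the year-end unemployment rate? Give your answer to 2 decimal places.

7.75%

Growth-rate Okun's law: g_Y = g_Y* - β × Δu, so Δu = (g_Y* - g_Y)/β.
Δu = (3.26 - 6.8)/2.9 = -3.54/2.9 = -1.22 percentage points.
Year-end unemployment = 8.97 - 1.22 = 7.75%.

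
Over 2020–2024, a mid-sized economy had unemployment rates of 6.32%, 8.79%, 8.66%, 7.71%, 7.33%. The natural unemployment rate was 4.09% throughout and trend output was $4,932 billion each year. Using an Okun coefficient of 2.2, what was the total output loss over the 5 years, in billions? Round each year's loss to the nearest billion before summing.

Year 2020: gap = -2.2 × (6.32 - 4.09) = -4.906%, loss ≈ 4932 × 4.906/100 ≈ 242.
Year 2021: gap = -2.2 × (8.79 - 4.09) = -10.34%, loss ≈ 4932 × 10.34/100 ≈ 510.
Year 2022: gap = -2.2 × (8.66 - 4.09) = -10.054%, loss ≈ 4932 × 10.054/100 ≈ 496.
Year 2023: gap = -2.2 × (7.71 - 4.09) = -7.964%, loss ≈ 4932 × 7.964/100 ≈ 393.
Year 2024: gap = -2.2 × (7.33 - 4.09) = -7.128%, loss ≈ 4932 × 7.128/100 ≈ 352.
Total lost output = 242 + 510 + 496 + 393 + 352 = 1993 billion.

$1,993 billion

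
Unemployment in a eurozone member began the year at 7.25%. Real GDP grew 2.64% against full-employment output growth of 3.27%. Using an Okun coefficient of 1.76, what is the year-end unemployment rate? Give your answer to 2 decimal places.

7.61%

Growth-rate Okun's law: g_Y = g_Y* - β × Δu, so Δu = (g_Y* - g_Y)/β.
Δu = (3.27 - 2.64)/1.76 = 0.63/1.76 = 0.36 percentage points.
Year-end unemployment = 7.25 + 0.36 = 7.61%.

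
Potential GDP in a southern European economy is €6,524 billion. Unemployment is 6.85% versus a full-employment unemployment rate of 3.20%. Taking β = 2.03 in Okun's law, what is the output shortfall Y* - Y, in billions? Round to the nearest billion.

€483 billion

Output gap = -2.03 × (6.85 - 3.2) = -2.03 × 3.65 = -7.4095%.
Actual GDP ≈ 6524 × 0.925905 ≈ 6041 billion, so the shortfall is 6524 - 6041 = 483 billion.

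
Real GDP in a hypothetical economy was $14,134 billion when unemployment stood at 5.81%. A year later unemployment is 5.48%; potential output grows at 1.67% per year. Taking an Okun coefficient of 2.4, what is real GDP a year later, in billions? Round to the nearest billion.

Δu = 5.48 - 5.81 = -0.33 points.
Okun's law (growth form): g_Y = g_Y* - β × Δu = 1.67 - 2.4 × (-0.33) = 1.67 + 0.792 = 2.462%.
Real GDP in the next year = 14134 × (1 + 2.462/100) = 14134 × 1.02462 ≈ 14482 billion.

$14,482 billion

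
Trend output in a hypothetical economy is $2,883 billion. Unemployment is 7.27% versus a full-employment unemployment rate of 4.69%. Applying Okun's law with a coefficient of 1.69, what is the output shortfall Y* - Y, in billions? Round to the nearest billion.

Output gap = -1.69 × (7.27 - 4.69) = -1.69 × 2.58 = -4.3602%.
Actual GDP ≈ 2883 × 0.956398 ≈ 2757 billion, so the shortfall is 2883 - 2757 = 126 billion.

$126 billion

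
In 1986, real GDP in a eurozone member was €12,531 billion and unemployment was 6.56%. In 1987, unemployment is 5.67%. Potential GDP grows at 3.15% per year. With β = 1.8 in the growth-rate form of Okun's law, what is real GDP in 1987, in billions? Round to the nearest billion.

€13,126 billion

Δu = 5.67 - 6.56 = -0.89 points.
Okun's law (growth form): g_Y = g_Y* - β × Δu = 3.15 - 1.8 × (-0.89) = 3.15 + 1.602 = 4.752%.
Real GDP in the next year = 12531 × (1 + 4.752/100) = 12531 × 1.04752 ≈ 13126 billion.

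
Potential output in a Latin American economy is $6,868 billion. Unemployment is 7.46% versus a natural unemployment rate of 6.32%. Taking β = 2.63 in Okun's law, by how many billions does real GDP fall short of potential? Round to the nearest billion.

Output gap = -2.63 × (7.46 - 6.32) = -2.63 × 1.14 = -2.9982%.
Actual GDP ≈ 6868 × 0.970018 ≈ 6662 billion, so the shortfall is 6868 - 6662 = 206 billion.

$206 billion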